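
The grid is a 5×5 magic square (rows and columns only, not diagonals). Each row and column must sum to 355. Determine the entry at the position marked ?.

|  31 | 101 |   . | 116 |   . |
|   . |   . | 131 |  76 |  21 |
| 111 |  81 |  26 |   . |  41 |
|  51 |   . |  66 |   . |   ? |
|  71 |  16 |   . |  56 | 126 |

The remaining cell in row 3 is (3,4) = 355 − 259 = 96.
Row 5 needs 355; the known cells sum to 269, so (5,3) = 86.
Column 1 must total 355; the given cells sum to 264, so (2,1) = 91.
Column 3 must total 355; the given cells sum to 309, so (1,3) = 46.
From column 4, 355 − (116 + 76 + 96 + 56) gives (4,4) = 11.
Row 1: 31 + 101 + 46 + 116 + ? = 355, so (1,5) = 61.
Using row 2: 91 + 131 + 76 + 21 + ? → (2,2) = 355 − 319 = 36.
Column 2 needs 355; the known cells sum to 234, so (4,2) = 121.
Column 5: 61 + 21 + 41 + 126 + ? = 355, so (4,5) = 106.

106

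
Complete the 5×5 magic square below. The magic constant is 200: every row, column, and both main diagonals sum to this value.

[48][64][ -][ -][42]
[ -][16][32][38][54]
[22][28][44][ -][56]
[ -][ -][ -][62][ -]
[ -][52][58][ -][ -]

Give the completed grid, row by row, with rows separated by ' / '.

Using row 2: 16 + 32 + 38 + 54 + ? → (2,1) = 200 − 140 = 60.
The remaining cell in row 3 is (3,4) = 200 − 150 = 50.
Using column 2: 64 + 16 + 28 + 52 + ? → (4,2) = 200 − 160 = 40.
Main diagonal must total 200; the given cells sum to 170, so (5,5) = 30.
Anti-diagonal needs 200; the known cells sum to 164, so (5,1) = 36.
The remaining cell in row 5 is (5,4) = 200 − 176 = 24.
Column 1 must total 200; the given cells sum to 166, so (4,1) = 34.
The remaining cell in column 4 is (1,4) = 200 − 174 = 26.
Column 5 needs 200; the known cells sum to 182, so (4,5) = 18.
From row 1, 200 − (48 + 64 + 26 + 42) gives (1,3) = 20.
Row 4 needs 200; the known cells sum to 154, so (4,3) = 46.

48 64 20 26 42 / 60 16 32 38 54 / 22 28 44 50 56 / 34 40 46 62 18 / 36 52 58 24 30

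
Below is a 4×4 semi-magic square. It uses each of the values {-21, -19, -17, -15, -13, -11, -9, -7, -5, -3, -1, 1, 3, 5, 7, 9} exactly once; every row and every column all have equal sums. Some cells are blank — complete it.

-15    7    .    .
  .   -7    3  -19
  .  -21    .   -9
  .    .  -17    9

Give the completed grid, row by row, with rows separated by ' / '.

The 16 entries sum to -96, so each line sums to -96/4 = -24.
The remaining cell in row 2 is (2,1) = -24 − (-23) = -1.
Column 2: 7 + (-7) + (-21) + ? = -24, so (4,2) = -3.
Using column 4: -19 + (-9) + 9 + ? → (1,4) = -24 − (-19) = -5.
From row 1, -24 − (-15 + 7 + (-5)) gives (1,3) = -11.
Using row 4: -3 + (-17) + 9 + ? → (4,1) = -24 − (-11) = -13.
The remaining cell in column 1 is (3,1) = -24 − (-29) = 5.
From column 3, -24 − (-11 + 3 + (-17)) gives (3,3) = 1.

-15 7 -11 -5 / -1 -7 3 -19 / 5 -21 1 -9 / -13 -3 -17 9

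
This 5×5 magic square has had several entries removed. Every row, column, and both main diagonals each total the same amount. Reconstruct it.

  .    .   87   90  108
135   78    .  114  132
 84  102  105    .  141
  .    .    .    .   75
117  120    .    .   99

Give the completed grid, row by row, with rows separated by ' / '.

Column 5 is already complete: 108 + 132 + 141 + 75 + 99 = 555, so that is the magic constant.
Row 2 must total 555; the given cells sum to 459, so (2,3) = 96.
Using row 3: 84 + 102 + 105 + 141 + ? → (3,4) = 555 − 432 = 123.
Anti-diagonal must total 555; the given cells sum to 444, so (4,2) = 111.
Using column 2: 78 + 102 + 111 + 120 + ? → (1,2) = 555 − 411 = 144.
Row 1: 144 + 87 + 90 + 108 + ? = 555, so (1,1) = 126.
From column 1, 555 − (126 + 135 + 84 + 117) gives (4,1) = 93.
Main diagonal: 126 + 78 + 105 + 99 + ? = 555, so (4,4) = 147.
Using row 4: 93 + 111 + 147 + 75 + ? → (4,3) = 555 − 426 = 129.
Column 3 must total 555; the given cells sum to 417, so (5,3) = 138.
Column 4 must total 555; the given cells sum to 474, so (5,4) = 81.

126 144 87 90 108 / 135 78 96 114 132 / 84 102 105 123 141 / 93 111 129 147 75 / 117 120 138 81 99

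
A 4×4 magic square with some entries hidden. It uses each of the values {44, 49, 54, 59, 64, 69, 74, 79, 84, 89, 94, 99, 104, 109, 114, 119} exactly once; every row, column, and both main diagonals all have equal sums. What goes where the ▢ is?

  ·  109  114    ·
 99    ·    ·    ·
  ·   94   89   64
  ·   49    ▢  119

54

The 16 entries sum to 1304, so each line sums to 1304/4 = 326.
Row 3 must total 326; the given cells sum to 247, so (3,1) = 79.
Column 2 needs 326; the known cells sum to 252, so (2,2) = 74.
Main diagonal needs 326; the known cells sum to 282, so (1,1) = 44.
Using row 1: 44 + 109 + 114 + ? → (1,4) = 326 − 267 = 59.
Using column 1: 44 + 99 + 79 + ? → (4,1) = 326 − 222 = 104.
Column 4 must total 326; the given cells sum to 242, so (2,4) = 84.
Anti-diagonal needs 326; the known cells sum to 257, so (2,3) = 69.
Using row 4: 104 + 49 + 119 + ? → (4,3) = 326 − 272 = 54.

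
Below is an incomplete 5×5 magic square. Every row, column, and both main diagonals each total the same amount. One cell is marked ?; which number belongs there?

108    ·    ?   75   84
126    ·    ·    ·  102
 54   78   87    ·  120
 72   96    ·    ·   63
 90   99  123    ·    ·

Column 1 is complete and sums to 450; that is the magic constant.
From row 3, 450 − (54 + 78 + 87 + 120) gives (3,4) = 111.
Column 5: 84 + 102 + 120 + 63 + ? = 450, so (5,5) = 81.
Using anti-diagonal: 84 + 87 + 96 + 90 + ? → (2,4) = 450 − 357 = 93.
Using row 5: 90 + 99 + 123 + 81 + ? → (5,4) = 450 − 393 = 57.
Column 4: 75 + 93 + 111 + 57 + ? = 450, so (4,4) = 114.
Using main diagonal: 108 + 87 + 114 + 81 + ? → (2,2) = 450 − 390 = 60.
The remaining cell in row 2 is (2,3) = 450 − 381 = 69.
Using row 4: 72 + 96 + 114 + 63 + ? → (4,3) = 450 − 345 = 105.
Column 2 must total 450; the given cells sum to 333, so (1,2) = 117.
Using column 3: 69 + 87 + 105 + 123 + ? → (1,3) = 450 − 384 = 66.

66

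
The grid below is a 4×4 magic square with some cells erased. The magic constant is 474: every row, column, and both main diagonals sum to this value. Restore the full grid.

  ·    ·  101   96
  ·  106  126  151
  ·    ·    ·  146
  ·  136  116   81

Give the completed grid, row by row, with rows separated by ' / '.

From row 2, 474 − (106 + 126 + 151) gives (2,1) = 91.
Row 4: 136 + 116 + 81 + ? = 474, so (4,1) = 141.
Column 3: 101 + 126 + 116 + ? = 474, so (3,3) = 131.
Using main diagonal: 106 + 131 + 81 + ? → (1,1) = 474 − 318 = 156.
Anti-diagonal: 96 + 126 + 141 + ? = 474, so (3,2) = 111.
Row 1: 156 + 101 + 96 + ? = 474, so (1,2) = 121.
The remaining cell in row 3 is (3,1) = 474 − 388 = 86.

156 121 101 96 / 91 106 126 151 / 86 111 131 146 / 141 136 116 81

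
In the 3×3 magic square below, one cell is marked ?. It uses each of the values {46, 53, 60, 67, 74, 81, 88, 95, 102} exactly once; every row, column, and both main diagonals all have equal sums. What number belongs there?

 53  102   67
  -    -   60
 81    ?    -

46

The 9 entries sum to 666, so each line sums to 666/3 = 222.
Using column 1: 53 + 81 + ? → (2,1) = 222 − 134 = 88.
Column 3 needs 222; the known cells sum to 127, so (3,3) = 95.
Main diagonal must total 222; the given cells sum to 148, so (2,2) = 74.
Row 3 needs 222; the known cells sum to 176, so (3,2) = 46.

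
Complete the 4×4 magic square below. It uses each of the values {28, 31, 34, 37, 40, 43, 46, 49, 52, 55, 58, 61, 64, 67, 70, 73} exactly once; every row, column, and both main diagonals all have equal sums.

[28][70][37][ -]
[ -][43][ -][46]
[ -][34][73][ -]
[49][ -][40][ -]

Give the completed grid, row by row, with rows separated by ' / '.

28 70 37 67 / 61 43 52 46 / 64 34 73 31 / 49 55 40 58

The 16 entries sum to 808, so each line sums to 808/4 = 202.
Row 1: 28 + 70 + 37 + ? = 202, so (1,4) = 67.
The remaining cell in column 2 is (4,2) = 202 − 147 = 55.
The remaining cell in column 3 is (2,3) = 202 − 150 = 52.
Using main diagonal: 28 + 43 + 73 + ? → (4,4) = 202 − 144 = 58.
Row 2 needs 202; the known cells sum to 141, so (2,1) = 61.
Using column 1: 28 + 61 + 49 + ? → (3,1) = 202 − 138 = 64.
Column 4 needs 202; the known cells sum to 171, so (3,4) = 31.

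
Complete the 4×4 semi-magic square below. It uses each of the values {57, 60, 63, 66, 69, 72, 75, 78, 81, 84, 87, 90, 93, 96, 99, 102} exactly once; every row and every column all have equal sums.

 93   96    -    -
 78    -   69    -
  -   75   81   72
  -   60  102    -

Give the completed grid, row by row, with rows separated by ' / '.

The 16 entries sum to 1272, so each line sums to 1272/4 = 318.
Row 3 needs 318; the known cells sum to 228, so (3,1) = 90.
The remaining cell in column 1 is (4,1) = 318 − 261 = 57.
From column 2, 318 − (96 + 75 + 60) gives (2,2) = 87.
Column 3 needs 318; the known cells sum to 252, so (1,3) = 66.
Row 1 needs 318; the known cells sum to 255, so (1,4) = 63.
From row 2, 318 − (78 + 87 + 69) gives (2,4) = 84.
Row 4 must total 318; the given cells sum to 219, so (4,4) = 99.

93 96 66 63 / 78 87 69 84 / 90 75 81 72 / 57 60 102 99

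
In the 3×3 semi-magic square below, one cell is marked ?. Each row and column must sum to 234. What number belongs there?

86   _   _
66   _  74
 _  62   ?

Row 2: 66 + 74 + ? = 234, so (2,2) = 94.
From column 1, 234 − (86 + 66) gives (3,1) = 82.
Column 2 needs 234; the known cells sum to 156, so (1,2) = 78.
Using row 1: 86 + 78 + ? → (1,3) = 234 − 164 = 70.
Row 3: 82 + 62 + ? = 234, so (3,3) = 90.

90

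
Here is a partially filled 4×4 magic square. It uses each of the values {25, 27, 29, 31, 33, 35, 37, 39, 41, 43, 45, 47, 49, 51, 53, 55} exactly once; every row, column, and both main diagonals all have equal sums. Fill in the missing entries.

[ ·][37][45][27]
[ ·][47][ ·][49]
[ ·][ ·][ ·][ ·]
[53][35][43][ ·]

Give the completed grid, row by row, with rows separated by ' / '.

51 37 45 27 / 25 47 39 49 / 31 41 33 55 / 53 35 43 29

The 16 entries sum to 640, so each line sums to 640/4 = 160.
Using row 1: 37 + 45 + 27 + ? → (1,1) = 160 − 109 = 51.
From row 4, 160 − (53 + 35 + 43) gives (4,4) = 29.
Column 2 needs 160; the known cells sum to 119, so (3,2) = 41.
Column 4 needs 160; the known cells sum to 105, so (3,4) = 55.
Main diagonal: 51 + 47 + 29 + ? = 160, so (3,3) = 33.
Anti-diagonal must total 160; the given cells sum to 121, so (2,3) = 39.
Row 2 must total 160; the given cells sum to 135, so (2,1) = 25.
From row 3, 160 − (41 + 33 + 55) gives (3,1) = 31.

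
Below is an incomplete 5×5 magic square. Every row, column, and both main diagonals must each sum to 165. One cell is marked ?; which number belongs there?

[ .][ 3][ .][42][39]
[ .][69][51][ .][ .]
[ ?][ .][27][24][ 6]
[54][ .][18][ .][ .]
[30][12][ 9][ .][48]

From row 5, 165 − (30 + 12 + 9 + 48) gives (5,4) = 66.
Column 3: 51 + 27 + 18 + 9 + ? = 165, so (1,3) = 60.
Using row 1: 3 + 60 + 42 + 39 + ? → (1,1) = 165 − 144 = 21.
Main diagonal: 21 + 69 + 27 + 48 + ? = 165, so (4,4) = 0.
From column 4, 165 − (42 + 24 + 0 + 66) gives (2,4) = 33.
Using anti-diagonal: 39 + 33 + 27 + 30 + ? → (4,2) = 165 − 129 = 36.
Using row 4: 54 + 36 + 18 + 0 + ? → (4,5) = 165 − 108 = 57.
Column 2 must total 165; the given cells sum to 120, so (3,2) = 45.
Column 5: 39 + 6 + 57 + 48 + ? = 165, so (2,5) = 15.
Using row 2: 69 + 51 + 33 + 15 + ? → (2,1) = 165 − 168 = -3.
Row 3 needs 165; the known cells sum to 102, so (3,1) = 63.

63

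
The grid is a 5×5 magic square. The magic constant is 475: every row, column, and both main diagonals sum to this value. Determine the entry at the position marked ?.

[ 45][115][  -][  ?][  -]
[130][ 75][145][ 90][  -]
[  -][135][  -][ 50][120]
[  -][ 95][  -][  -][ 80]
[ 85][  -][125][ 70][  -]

The remaining cell in row 2 is (2,5) = 475 − 440 = 35.
The remaining cell in column 2 is (5,2) = 475 − 420 = 55.
Row 5 must total 475; the given cells sum to 335, so (5,5) = 140.
Column 5 needs 475; the known cells sum to 375, so (1,5) = 100.
The remaining cell in anti-diagonal is (3,3) = 475 − 370 = 105.
The remaining cell in row 3 is (3,1) = 475 − 410 = 65.
From column 1, 475 − (45 + 130 + 65 + 85) gives (4,1) = 150.
From main diagonal, 475 − (45 + 75 + 105 + 140) gives (4,4) = 110.
Row 4: 150 + 95 + 110 + 80 + ? = 475, so (4,3) = 40.
Column 3 needs 475; the known cells sum to 415, so (1,3) = 60.
Column 4 needs 475; the known cells sum to 320, so (1,4) = 155.

155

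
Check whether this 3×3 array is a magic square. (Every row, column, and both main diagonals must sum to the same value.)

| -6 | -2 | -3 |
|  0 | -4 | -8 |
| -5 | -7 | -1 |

Row 1: -6 + (-2) + (-3) = -11.
Row 2: 0 + (-4) + (-8) = -12.
Row 3: -5 + (-7) + (-1) = -13.
Column 1: -6 + 0 + (-5) = -11.
Column 2: -2 + (-4) + (-7) = -13.
Column 3: -3 + (-8) + (-1) = -12.
Main diagonal: -6 + (-4) + (-1) = -11.
Anti-diagonal: -3 + (-4) + (-5) = -12.

No — column 2 sums to -13 but row 1 sums to -11.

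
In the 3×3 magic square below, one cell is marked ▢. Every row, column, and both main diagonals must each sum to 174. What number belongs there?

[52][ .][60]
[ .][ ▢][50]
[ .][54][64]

58

Row 1 needs 174; the known cells sum to 112, so (1,2) = 62.
Row 3 needs 174; the known cells sum to 118, so (3,1) = 56.
Using column 1: 52 + 56 + ? → (2,1) = 174 − 108 = 66.
Column 2: 62 + 54 + ? = 174, so (2,2) = 58.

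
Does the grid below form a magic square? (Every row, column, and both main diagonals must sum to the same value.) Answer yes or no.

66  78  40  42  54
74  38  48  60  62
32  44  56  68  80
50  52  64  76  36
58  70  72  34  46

Row 1: 66 + 78 + 40 + 42 + 54 = 280.
Row 2: 74 + 38 + 48 + 60 + 62 = 282.
Row 3: 32 + 44 + 56 + 68 + 80 = 280.
Row 4: 50 + 52 + 64 + 76 + 36 = 278.
Row 5: 58 + 70 + 72 + 34 + 46 = 280.
Column 1: 66 + 74 + 32 + 50 + 58 = 280.
Column 2: 78 + 38 + 44 + 52 + 70 = 282.
Column 3: 40 + 48 + 56 + 64 + 72 = 280.
Column 4: 42 + 60 + 68 + 76 + 34 = 280.
Column 5: 54 + 62 + 80 + 36 + 46 = 278.
Main diagonal: 66 + 38 + 56 + 76 + 46 = 282.
Anti-diagonal: 54 + 60 + 56 + 52 + 58 = 280.

No — row 2 sums to 282 but column 5 sums to 278.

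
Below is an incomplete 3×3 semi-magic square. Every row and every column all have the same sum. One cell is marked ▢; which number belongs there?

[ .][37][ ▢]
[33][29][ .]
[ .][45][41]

Column 2 is complete and sums to 111; that is the magic constant.
Using row 2: 33 + 29 + ? → (2,3) = 111 − 62 = 49.
Using row 3: 45 + 41 + ? → (3,1) = 111 − 86 = 25.
Column 1 needs 111; the known cells sum to 58, so (1,1) = 53.
Using column 3: 49 + 41 + ? → (1,3) = 111 − 90 = 21.

21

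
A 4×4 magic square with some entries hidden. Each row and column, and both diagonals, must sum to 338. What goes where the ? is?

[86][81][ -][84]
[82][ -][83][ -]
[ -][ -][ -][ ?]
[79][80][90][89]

77

The remaining cell in row 1 is (1,3) = 338 − 251 = 87.
Using column 1: 86 + 82 + 79 + ? → (3,1) = 338 − 247 = 91.
Column 3 must total 338; the given cells sum to 260, so (3,3) = 78.
Main diagonal must total 338; the given cells sum to 253, so (2,2) = 85.
Using anti-diagonal: 84 + 83 + 79 + ? → (3,2) = 338 − 246 = 92.
The remaining cell in row 2 is (2,4) = 338 − 250 = 88.
Row 3 must total 338; the given cells sum to 261, so (3,4) = 77.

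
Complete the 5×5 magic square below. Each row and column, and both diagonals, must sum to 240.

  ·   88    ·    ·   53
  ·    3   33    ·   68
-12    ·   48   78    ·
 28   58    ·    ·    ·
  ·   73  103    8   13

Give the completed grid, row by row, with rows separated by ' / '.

83 88 -7 23 53 / 98 3 33 38 68 / -12 18 48 78 108 / 28 58 63 93 -2 / 43 73 103 8 13

Using row 5: 73 + 103 + 8 + 13 + ? → (5,1) = 240 − 197 = 43.
The remaining cell in column 2 is (3,2) = 240 − 222 = 18.
From anti-diagonal, 240 − (53 + 48 + 58 + 43) gives (2,4) = 38.
Row 2: 3 + 33 + 38 + 68 + ? = 240, so (2,1) = 98.
Row 3 must total 240; the given cells sum to 132, so (3,5) = 108.
Column 1: 98 + (-12) + 28 + 43 + ? = 240, so (1,1) = 83.
Using column 5: 53 + 68 + 108 + 13 + ? → (4,5) = 240 − 242 = -2.
From main diagonal, 240 − (83 + 3 + 48 + 13) gives (4,4) = 93.
Row 4 must total 240; the given cells sum to 177, so (4,3) = 63.
The remaining cell in column 3 is (1,3) = 240 − 247 = -7.
Column 4 needs 240; the known cells sum to 217, so (1,4) = 23.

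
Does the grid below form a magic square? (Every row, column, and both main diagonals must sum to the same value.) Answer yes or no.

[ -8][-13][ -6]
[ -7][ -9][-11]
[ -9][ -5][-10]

No — main diagonal sums to -27 but column 1 sums to -24.

Row 1: -8 + (-13) + (-6) = -27.
Row 2: -7 + (-9) + (-11) = -27.
Row 3: -9 + (-5) + (-10) = -24.
Column 1: -8 + (-7) + (-9) = -24.
Column 2: -13 + (-9) + (-5) = -27.
Column 3: -6 + (-11) + (-10) = -27.
Main diagonal: -8 + (-9) + (-10) = -27.
Anti-diagonal: -6 + (-9) + (-9) = -24.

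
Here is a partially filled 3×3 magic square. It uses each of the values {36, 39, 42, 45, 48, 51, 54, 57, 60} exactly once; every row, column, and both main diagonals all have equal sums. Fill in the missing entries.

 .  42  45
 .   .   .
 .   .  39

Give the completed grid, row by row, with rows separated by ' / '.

The 9 entries sum to 432, so each line sums to 432/3 = 144.
The remaining cell in row 1 is (1,1) = 144 − 87 = 57.
Column 3 must total 144; the given cells sum to 84, so (2,3) = 60.
Main diagonal: 57 + 39 + ? = 144, so (2,2) = 48.
Anti-diagonal: 45 + 48 + ? = 144, so (3,1) = 51.
Row 2: 48 + 60 + ? = 144, so (2,1) = 36.
The remaining cell in row 3 is (3,2) = 144 − 90 = 54.

57 42 45 / 36 48 60 / 51 54 39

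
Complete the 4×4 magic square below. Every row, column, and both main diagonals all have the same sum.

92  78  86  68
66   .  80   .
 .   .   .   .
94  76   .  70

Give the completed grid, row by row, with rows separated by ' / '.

Row 1 is already complete: 92 + 78 + 86 + 68 = 324, so that is the magic constant.
The remaining cell in row 4 is (4,3) = 324 − 240 = 84.
Using column 1: 92 + 66 + 94 + ? → (3,1) = 324 − 252 = 72.
Column 3 must total 324; the given cells sum to 250, so (3,3) = 74.
Using main diagonal: 92 + 74 + 70 + ? → (2,2) = 324 − 236 = 88.
Anti-diagonal: 68 + 80 + 94 + ? = 324, so (3,2) = 82.
The remaining cell in row 2 is (2,4) = 324 − 234 = 90.
The remaining cell in row 3 is (3,4) = 324 − 228 = 96.

92 78 86 68 / 66 88 80 90 / 72 82 74 96 / 94 76 84 70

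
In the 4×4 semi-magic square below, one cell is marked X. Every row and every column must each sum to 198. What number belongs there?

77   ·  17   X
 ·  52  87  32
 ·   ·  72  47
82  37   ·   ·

Row 2: 52 + 87 + 32 + ? = 198, so (2,1) = 27.
The remaining cell in column 1 is (3,1) = 198 − 186 = 12.
Column 3: 17 + 87 + 72 + ? = 198, so (4,3) = 22.
Row 3 needs 198; the known cells sum to 131, so (3,2) = 67.
Row 4: 82 + 37 + 22 + ? = 198, so (4,4) = 57.
From column 2, 198 − (52 + 67 + 37) gives (1,2) = 42.
Column 4 needs 198; the known cells sum to 136, so (1,4) = 62.

62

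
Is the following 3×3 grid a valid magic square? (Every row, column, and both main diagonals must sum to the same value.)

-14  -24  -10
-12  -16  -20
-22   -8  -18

Yes

Row 1: -14 + (-24) + (-10) = -48.
Row 2: -12 + (-16) + (-20) = -48.
Row 3: -22 + (-8) + (-18) = -48.
Column 1: -14 + (-12) + (-22) = -48.
Column 2: -24 + (-16) + (-8) = -48.
Column 3: -10 + (-20) + (-18) = -48.
Main diagonal: -14 + (-16) + (-18) = -48.
Anti-diagonal: -10 + (-16) + (-22) = -48.
All lines sum to -48.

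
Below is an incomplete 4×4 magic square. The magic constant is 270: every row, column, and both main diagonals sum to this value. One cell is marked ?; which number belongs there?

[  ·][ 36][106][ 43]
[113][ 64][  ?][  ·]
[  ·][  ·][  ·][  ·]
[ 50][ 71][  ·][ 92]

The remaining cell in row 1 is (1,1) = 270 − 185 = 85.
The remaining cell in row 4 is (4,3) = 270 − 213 = 57.
The remaining cell in column 1 is (3,1) = 270 − 248 = 22.
Using column 2: 36 + 64 + 71 + ? → (3,2) = 270 − 171 = 99.
From main diagonal, 270 − (85 + 64 + 92) gives (3,3) = 29.
Anti-diagonal must total 270; the given cells sum to 192, so (2,3) = 78.

78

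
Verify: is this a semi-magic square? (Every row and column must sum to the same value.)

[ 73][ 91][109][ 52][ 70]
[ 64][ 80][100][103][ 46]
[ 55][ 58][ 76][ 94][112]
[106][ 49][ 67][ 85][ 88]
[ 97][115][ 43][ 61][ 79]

No — row 2 sums to 393 but row 5 sums to 395.

Row 1: 73 + 91 + 109 + 52 + 70 = 395.
Row 2: 64 + 80 + 100 + 103 + 46 = 393.
Row 3: 55 + 58 + 76 + 94 + 112 = 395.
Row 4: 106 + 49 + 67 + 85 + 88 = 395.
Row 5: 97 + 115 + 43 + 61 + 79 = 395.
Column 1: 73 + 64 + 55 + 106 + 97 = 395.
Column 2: 91 + 80 + 58 + 49 + 115 = 393.
Column 3: 109 + 100 + 76 + 67 + 43 = 395.
Column 4: 52 + 103 + 94 + 85 + 61 = 395.
Column 5: 70 + 46 + 112 + 88 + 79 = 395.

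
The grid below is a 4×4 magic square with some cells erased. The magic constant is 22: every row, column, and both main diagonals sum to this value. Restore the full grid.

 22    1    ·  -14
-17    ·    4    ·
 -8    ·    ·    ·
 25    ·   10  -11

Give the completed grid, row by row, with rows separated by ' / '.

22 1 13 -14 / -17 16 4 19 / -8 7 -5 28 / 25 -2 10 -11

Row 1: 22 + 1 + (-14) + ? = 22, so (1,3) = 13.
Using row 4: 25 + 10 + (-11) + ? → (4,2) = 22 − 24 = -2.
Column 3 must total 22; the given cells sum to 27, so (3,3) = -5.
Main diagonal: 22 + (-5) + (-11) + ? = 22, so (2,2) = 16.
Anti-diagonal: -14 + 4 + 25 + ? = 22, so (3,2) = 7.
The remaining cell in row 2 is (2,4) = 22 − 3 = 19.
Using row 3: -8 + 7 + (-5) + ? → (3,4) = 22 − (-6) = 28.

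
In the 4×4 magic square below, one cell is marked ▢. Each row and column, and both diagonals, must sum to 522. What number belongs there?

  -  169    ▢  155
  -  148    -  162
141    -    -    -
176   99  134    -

120

Row 4 must total 522; the given cells sum to 409, so (4,4) = 113.
Column 2: 169 + 148 + 99 + ? = 522, so (3,2) = 106.
The remaining cell in column 4 is (3,4) = 522 − 430 = 92.
Anti-diagonal: 155 + 106 + 176 + ? = 522, so (2,3) = 85.
From row 2, 522 − (148 + 85 + 162) gives (2,1) = 127.
Row 3: 141 + 106 + 92 + ? = 522, so (3,3) = 183.
Column 1: 127 + 141 + 176 + ? = 522, so (1,1) = 78.
The remaining cell in column 3 is (1,3) = 522 − 402 = 120.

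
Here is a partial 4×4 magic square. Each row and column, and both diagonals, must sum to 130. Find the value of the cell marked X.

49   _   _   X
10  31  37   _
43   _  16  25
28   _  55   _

Row 2 must total 130; the given cells sum to 78, so (2,4) = 52.
Using row 3: 43 + 16 + 25 + ? → (3,2) = 130 − 84 = 46.
From column 3, 130 − (37 + 16 + 55) gives (1,3) = 22.
Main diagonal needs 130; the known cells sum to 96, so (4,4) = 34.
Using anti-diagonal: 37 + 46 + 28 + ? → (1,4) = 130 − 111 = 19.

19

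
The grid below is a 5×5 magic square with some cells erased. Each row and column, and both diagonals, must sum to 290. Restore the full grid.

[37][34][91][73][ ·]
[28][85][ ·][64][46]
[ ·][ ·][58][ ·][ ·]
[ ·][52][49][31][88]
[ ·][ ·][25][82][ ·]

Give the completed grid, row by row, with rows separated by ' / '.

37 34 91 73 55 / 28 85 67 64 46 / 94 76 58 40 22 / 70 52 49 31 88 / 61 43 25 82 79

From row 1, 290 − (37 + 34 + 91 + 73) gives (1,5) = 55.
The remaining cell in row 2 is (2,3) = 290 − 223 = 67.
Row 4 needs 290; the known cells sum to 220, so (4,1) = 70.
Column 4 must total 290; the given cells sum to 250, so (3,4) = 40.
Main diagonal needs 290; the known cells sum to 211, so (5,5) = 79.
Anti-diagonal: 55 + 64 + 58 + 52 + ? = 290, so (5,1) = 61.
The remaining cell in row 5 is (5,2) = 290 − 247 = 43.
From column 1, 290 − (37 + 28 + 70 + 61) gives (3,1) = 94.
Column 2 needs 290; the known cells sum to 214, so (3,2) = 76.
Using column 5: 55 + 46 + 88 + 79 + ? → (3,5) = 290 − 268 = 22.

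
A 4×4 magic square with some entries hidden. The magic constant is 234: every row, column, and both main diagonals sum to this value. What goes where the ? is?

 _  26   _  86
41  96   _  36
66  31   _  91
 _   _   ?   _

76

The remaining cell in row 2 is (2,3) = 234 − 173 = 61.
Row 3 needs 234; the known cells sum to 188, so (3,3) = 46.
The remaining cell in column 2 is (4,2) = 234 − 153 = 81.
Using column 4: 86 + 36 + 91 + ? → (4,4) = 234 − 213 = 21.
Main diagonal must total 234; the given cells sum to 163, so (1,1) = 71.
From anti-diagonal, 234 − (86 + 61 + 31) gives (4,1) = 56.
From row 1, 234 − (71 + 26 + 86) gives (1,3) = 51.
Row 4 must total 234; the given cells sum to 158, so (4,3) = 76.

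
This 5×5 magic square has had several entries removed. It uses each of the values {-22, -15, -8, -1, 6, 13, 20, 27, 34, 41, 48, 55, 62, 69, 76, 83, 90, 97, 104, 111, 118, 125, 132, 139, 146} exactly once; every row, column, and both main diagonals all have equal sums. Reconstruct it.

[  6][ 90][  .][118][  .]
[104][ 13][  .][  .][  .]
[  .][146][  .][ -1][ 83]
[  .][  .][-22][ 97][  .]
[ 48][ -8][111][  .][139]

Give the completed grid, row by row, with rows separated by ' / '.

6 90 34 118 62 / 104 13 132 76 -15 / 27 146 55 -1 83 / 125 69 -22 97 41 / 48 -8 111 20 139

The 25 entries sum to 1550, so each line sums to 1550/5 = 310.
Row 5 must total 310; the given cells sum to 290, so (5,4) = 20.
The remaining cell in column 2 is (4,2) = 310 − 241 = 69.
Using column 4: 118 + (-1) + 97 + 20 + ? → (2,4) = 310 − 234 = 76.
Main diagonal needs 310; the known cells sum to 255, so (3,3) = 55.
Using anti-diagonal: 76 + 55 + 69 + 48 + ? → (1,5) = 310 − 248 = 62.
Row 1 needs 310; the known cells sum to 276, so (1,3) = 34.
From row 3, 310 − (146 + 55 + (-1) + 83) gives (3,1) = 27.
Column 1: 6 + 104 + 27 + 48 + ? = 310, so (4,1) = 125.
Column 3 must total 310; the given cells sum to 178, so (2,3) = 132.
Row 2: 104 + 13 + 132 + 76 + ? = 310, so (2,5) = -15.
Row 4 must total 310; the given cells sum to 269, so (4,5) = 41.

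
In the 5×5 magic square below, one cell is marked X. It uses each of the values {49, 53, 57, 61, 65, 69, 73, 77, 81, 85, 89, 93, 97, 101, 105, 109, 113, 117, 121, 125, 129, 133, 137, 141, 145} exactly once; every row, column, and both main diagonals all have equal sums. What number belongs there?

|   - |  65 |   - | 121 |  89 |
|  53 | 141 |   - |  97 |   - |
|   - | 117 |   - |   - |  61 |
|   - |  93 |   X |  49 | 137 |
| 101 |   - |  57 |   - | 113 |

The 25 entries sum to 2425, so each line sums to 2425/5 = 485.
Using column 2: 65 + 141 + 117 + 93 + ? → (5,2) = 485 − 416 = 69.
From column 5, 485 − (89 + 61 + 137 + 113) gives (2,5) = 85.
Anti-diagonal needs 485; the known cells sum to 380, so (3,3) = 105.
From row 2, 485 − (53 + 141 + 97 + 85) gives (2,3) = 109.
Row 5 must total 485; the given cells sum to 340, so (5,4) = 145.
From column 4, 485 − (121 + 97 + 49 + 145) gives (3,4) = 73.
Main diagonal must total 485; the given cells sum to 408, so (1,1) = 77.
Row 1 must total 485; the given cells sum to 352, so (1,3) = 133.
From row 3, 485 − (117 + 105 + 73 + 61) gives (3,1) = 129.
Column 1 needs 485; the known cells sum to 360, so (4,1) = 125.
The remaining cell in column 3 is (4,3) = 485 − 404 = 81.

81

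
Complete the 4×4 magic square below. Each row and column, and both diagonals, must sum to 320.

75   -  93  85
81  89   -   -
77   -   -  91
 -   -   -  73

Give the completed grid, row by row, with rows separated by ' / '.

Using row 1: 75 + 93 + 85 + ? → (1,2) = 320 − 253 = 67.
From column 1, 320 − (75 + 81 + 77) gives (4,1) = 87.
Column 4: 85 + 91 + 73 + ? = 320, so (2,4) = 71.
Main diagonal must total 320; the given cells sum to 237, so (3,3) = 83.
Row 2 needs 320; the known cells sum to 241, so (2,3) = 79.
Using row 3: 77 + 83 + 91 + ? → (3,2) = 320 − 251 = 69.
Using column 2: 67 + 89 + 69 + ? → (4,2) = 320 − 225 = 95.
Column 3 must total 320; the given cells sum to 255, so (4,3) = 65.

75 67 93 85 / 81 89 79 71 / 77 69 83 91 / 87 95 65 73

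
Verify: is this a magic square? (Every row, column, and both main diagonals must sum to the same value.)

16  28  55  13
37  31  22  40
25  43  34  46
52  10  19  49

Row 1: 16 + 28 + 55 + 13 = 112.
Row 2: 37 + 31 + 22 + 40 = 130.
Row 3: 25 + 43 + 34 + 46 = 148.
Row 4: 52 + 10 + 19 + 49 = 130.
Column 1: 16 + 37 + 25 + 52 = 130.
Column 2: 28 + 31 + 43 + 10 = 112.
Column 3: 55 + 22 + 34 + 19 = 130.
Column 4: 13 + 40 + 46 + 49 = 148.
Main diagonal: 16 + 31 + 34 + 49 = 130.
Anti-diagonal: 13 + 22 + 43 + 52 = 130.

No — column 4 sums to 148 but column 3 sums to 130.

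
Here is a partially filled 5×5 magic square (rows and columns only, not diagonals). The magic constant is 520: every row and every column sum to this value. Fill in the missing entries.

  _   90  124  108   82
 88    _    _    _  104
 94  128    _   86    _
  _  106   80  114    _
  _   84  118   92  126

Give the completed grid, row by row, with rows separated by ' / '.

116 90 124 108 82 / 88 112 96 120 104 / 94 128 102 86 110 / 122 106 80 114 98 / 100 84 118 92 126

Row 1: 90 + 124 + 108 + 82 + ? = 520, so (1,1) = 116.
From row 5, 520 − (84 + 118 + 92 + 126) gives (5,1) = 100.
Column 1 must total 520; the given cells sum to 398, so (4,1) = 122.
The remaining cell in column 2 is (2,2) = 520 − 408 = 112.
Column 4: 108 + 86 + 114 + 92 + ? = 520, so (2,4) = 120.
Using row 2: 88 + 112 + 120 + 104 + ? → (2,3) = 520 − 424 = 96.
The remaining cell in row 4 is (4,5) = 520 − 422 = 98.
Column 3 needs 520; the known cells sum to 418, so (3,3) = 102.
The remaining cell in column 5 is (3,5) = 520 − 410 = 110.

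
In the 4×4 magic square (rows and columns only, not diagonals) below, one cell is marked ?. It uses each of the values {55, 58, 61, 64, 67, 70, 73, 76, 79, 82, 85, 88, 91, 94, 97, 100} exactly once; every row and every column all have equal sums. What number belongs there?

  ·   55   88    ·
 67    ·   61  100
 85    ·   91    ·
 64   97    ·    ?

79

The 16 entries sum to 1240, so each line sums to 1240/4 = 310.
Row 2 must total 310; the given cells sum to 228, so (2,2) = 82.
From column 1, 310 − (67 + 85 + 64) gives (1,1) = 94.
Using column 2: 55 + 82 + 97 + ? → (3,2) = 310 − 234 = 76.
The remaining cell in column 3 is (4,3) = 310 − 240 = 70.
Row 1 must total 310; the given cells sum to 237, so (1,4) = 73.
Using row 3: 85 + 76 + 91 + ? → (3,4) = 310 − 252 = 58.
Row 4: 64 + 97 + 70 + ? = 310, so (4,4) = 79.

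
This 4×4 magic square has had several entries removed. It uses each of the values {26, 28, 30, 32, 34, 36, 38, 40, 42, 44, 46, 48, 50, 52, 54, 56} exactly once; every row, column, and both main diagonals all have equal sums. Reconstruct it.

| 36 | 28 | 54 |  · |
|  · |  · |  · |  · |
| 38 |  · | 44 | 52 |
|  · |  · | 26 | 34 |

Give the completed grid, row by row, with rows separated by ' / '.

36 28 54 46 / 42 50 40 32 / 38 30 44 52 / 48 56 26 34

The 16 entries sum to 656, so each line sums to 656/4 = 164.
Using row 1: 36 + 28 + 54 + ? → (1,4) = 164 − 118 = 46.
Row 3: 38 + 44 + 52 + ? = 164, so (3,2) = 30.
Column 3 must total 164; the given cells sum to 124, so (2,3) = 40.
Column 4: 46 + 52 + 34 + ? = 164, so (2,4) = 32.
The remaining cell in main diagonal is (2,2) = 164 − 114 = 50.
From anti-diagonal, 164 − (46 + 40 + 30) gives (4,1) = 48.
Row 2 needs 164; the known cells sum to 122, so (2,1) = 42.
Row 4 needs 164; the known cells sum to 108, so (4,2) = 56.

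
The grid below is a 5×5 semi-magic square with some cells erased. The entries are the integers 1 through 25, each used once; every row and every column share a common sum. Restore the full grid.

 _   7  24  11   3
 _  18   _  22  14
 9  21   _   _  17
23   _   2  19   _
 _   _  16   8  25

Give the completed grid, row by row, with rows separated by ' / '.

20 7 24 11 3 / 1 18 10 22 14 / 9 21 13 5 17 / 23 15 2 19 6 / 12 4 16 8 25

The entries are 1 through 25, which sum to 325, so each line sums to 325/5 = 65.
Using row 1: 7 + 24 + 11 + 3 + ? → (1,1) = 65 − 45 = 20.
Column 4 needs 65; the known cells sum to 60, so (3,4) = 5.
From column 5, 65 − (3 + 14 + 17 + 25) gives (4,5) = 6.
Row 3: 9 + 21 + 5 + 17 + ? = 65, so (3,3) = 13.
Row 4 needs 65; the known cells sum to 50, so (4,2) = 15.
Column 2: 7 + 18 + 21 + 15 + ? = 65, so (5,2) = 4.
Using column 3: 24 + 13 + 2 + 16 + ? → (2,3) = 65 − 55 = 10.
The remaining cell in row 2 is (2,1) = 65 − 64 = 1.
Row 5 needs 65; the known cells sum to 53, so (5,1) = 12.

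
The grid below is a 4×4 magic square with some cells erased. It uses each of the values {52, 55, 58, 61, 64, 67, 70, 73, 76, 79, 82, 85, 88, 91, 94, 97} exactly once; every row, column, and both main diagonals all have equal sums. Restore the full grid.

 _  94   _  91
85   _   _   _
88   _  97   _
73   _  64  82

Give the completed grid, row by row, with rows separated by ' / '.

52 94 61 91 / 85 67 76 70 / 88 58 97 55 / 73 79 64 82

The 16 entries sum to 1192, so each line sums to 1192/4 = 298.
Using row 4: 73 + 64 + 82 + ? → (4,2) = 298 − 219 = 79.
Column 1 needs 298; the known cells sum to 246, so (1,1) = 52.
Using main diagonal: 52 + 97 + 82 + ? → (2,2) = 298 − 231 = 67.
Row 1 needs 298; the known cells sum to 237, so (1,3) = 61.
The remaining cell in column 2 is (3,2) = 298 − 240 = 58.
Column 3: 61 + 97 + 64 + ? = 298, so (2,3) = 76.
Row 2 must total 298; the given cells sum to 228, so (2,4) = 70.
Using row 3: 88 + 58 + 97 + ? → (3,4) = 298 − 243 = 55.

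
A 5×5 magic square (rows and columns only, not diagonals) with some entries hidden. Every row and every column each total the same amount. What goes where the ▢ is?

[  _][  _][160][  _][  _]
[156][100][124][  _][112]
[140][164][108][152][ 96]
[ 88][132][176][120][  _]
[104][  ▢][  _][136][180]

148

Row 3 is complete and sums to 660; that is the magic constant.
Row 2 must total 660; the given cells sum to 492, so (2,4) = 168.
Row 4 must total 660; the given cells sum to 516, so (4,5) = 144.
From column 1, 660 − (156 + 140 + 88 + 104) gives (1,1) = 172.
From column 3, 660 − (160 + 124 + 108 + 176) gives (5,3) = 92.
The remaining cell in column 4 is (1,4) = 660 − 576 = 84.
Column 5 must total 660; the given cells sum to 532, so (1,5) = 128.
Using row 1: 172 + 160 + 84 + 128 + ? → (1,2) = 660 − 544 = 116.
The remaining cell in row 5 is (5,2) = 660 − 512 = 148.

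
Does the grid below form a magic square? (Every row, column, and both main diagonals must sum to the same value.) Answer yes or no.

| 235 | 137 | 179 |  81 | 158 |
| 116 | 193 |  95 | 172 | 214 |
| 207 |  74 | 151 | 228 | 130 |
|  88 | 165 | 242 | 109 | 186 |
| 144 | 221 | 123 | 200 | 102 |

Yes

Row 1: 235 + 137 + 179 + 81 + 158 = 790.
Row 2: 116 + 193 + 95 + 172 + 214 = 790.
Row 3: 207 + 74 + 151 + 228 + 130 = 790.
Row 4: 88 + 165 + 242 + 109 + 186 = 790.
Row 5: 144 + 221 + 123 + 200 + 102 = 790.
Column 1: 235 + 116 + 207 + 88 + 144 = 790.
Column 2: 137 + 193 + 74 + 165 + 221 = 790.
Column 3: 179 + 95 + 151 + 242 + 123 = 790.
Column 4: 81 + 172 + 228 + 109 + 200 = 790.
Column 5: 158 + 214 + 130 + 186 + 102 = 790.
Main diagonal: 235 + 193 + 151 + 109 + 102 = 790.
Anti-diagonal: 158 + 172 + 151 + 165 + 144 = 790.
All lines sum to 790.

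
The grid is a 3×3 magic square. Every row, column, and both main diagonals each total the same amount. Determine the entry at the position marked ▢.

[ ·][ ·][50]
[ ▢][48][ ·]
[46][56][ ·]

44

Anti-diagonal is complete and sums to 144; that is the magic constant.
Row 3 needs 144; the known cells sum to 102, so (3,3) = 42.
Using column 2: 48 + 56 + ? → (1,2) = 144 − 104 = 40.
Column 3 needs 144; the known cells sum to 92, so (2,3) = 52.
Main diagonal: 48 + 42 + ? = 144, so (1,1) = 54.
Row 2: 48 + 52 + ? = 144, so (2,1) = 44.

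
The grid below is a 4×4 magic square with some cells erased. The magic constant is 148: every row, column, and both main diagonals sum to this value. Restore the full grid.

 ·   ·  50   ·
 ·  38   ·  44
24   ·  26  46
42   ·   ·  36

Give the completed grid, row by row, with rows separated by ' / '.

48 28 50 22 / 34 38 32 44 / 24 52 26 46 / 42 30 40 36

Using row 3: 24 + 26 + 46 + ? → (3,2) = 148 − 96 = 52.
Column 4 must total 148; the given cells sum to 126, so (1,4) = 22.
Main diagonal needs 148; the known cells sum to 100, so (1,1) = 48.
Using anti-diagonal: 22 + 52 + 42 + ? → (2,3) = 148 − 116 = 32.
Row 1: 48 + 50 + 22 + ? = 148, so (1,2) = 28.
The remaining cell in row 2 is (2,1) = 148 − 114 = 34.
Using column 2: 28 + 38 + 52 + ? → (4,2) = 148 − 118 = 30.
The remaining cell in column 3 is (4,3) = 148 − 108 = 40.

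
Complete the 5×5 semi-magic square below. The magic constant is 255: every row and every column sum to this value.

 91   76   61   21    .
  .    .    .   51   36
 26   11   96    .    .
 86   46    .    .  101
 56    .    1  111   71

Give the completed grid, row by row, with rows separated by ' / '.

The remaining cell in row 1 is (1,5) = 255 − 249 = 6.
Row 5: 56 + 1 + 111 + 71 + ? = 255, so (5,2) = 16.
Column 1 needs 255; the known cells sum to 259, so (2,1) = -4.
From column 2, 255 − (76 + 11 + 46 + 16) gives (2,2) = 106.
Using column 5: 6 + 36 + 101 + 71 + ? → (3,5) = 255 − 214 = 41.
Row 2 must total 255; the given cells sum to 189, so (2,3) = 66.
Row 3 needs 255; the known cells sum to 174, so (3,4) = 81.
Column 3: 61 + 66 + 96 + 1 + ? = 255, so (4,3) = 31.
Column 4 needs 255; the known cells sum to 264, so (4,4) = -9.

91 76 61 21 6 / -4 106 66 51 36 / 26 11 96 81 41 / 86 46 31 -9 101 / 56 16 1 111 71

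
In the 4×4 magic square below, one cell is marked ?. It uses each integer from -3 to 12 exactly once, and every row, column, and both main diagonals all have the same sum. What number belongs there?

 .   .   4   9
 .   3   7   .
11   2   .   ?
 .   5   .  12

-1

The entries are -3 through 12, which sum to 72, so each line sums to 72/4 = 18.
Column 2: 3 + 2 + 5 + ? = 18, so (1,2) = 8.
Anti-diagonal: 9 + 7 + 2 + ? = 18, so (4,1) = 0.
Row 1 must total 18; the given cells sum to 21, so (1,1) = -3.
Row 4 needs 18; the known cells sum to 17, so (4,3) = 1.
Column 1 needs 18; the known cells sum to 8, so (2,1) = 10.
Column 3 must total 18; the given cells sum to 12, so (3,3) = 6.
Row 2 needs 18; the known cells sum to 20, so (2,4) = -2.
Row 3: 11 + 2 + 6 + ? = 18, so (3,4) = -1.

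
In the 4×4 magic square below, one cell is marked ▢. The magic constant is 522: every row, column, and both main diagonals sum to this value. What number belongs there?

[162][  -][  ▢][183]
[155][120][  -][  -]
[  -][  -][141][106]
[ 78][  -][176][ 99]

92

Row 4 must total 522; the given cells sum to 353, so (4,2) = 169.
Column 1: 162 + 155 + 78 + ? = 522, so (3,1) = 127.
Using column 4: 183 + 106 + 99 + ? → (2,4) = 522 − 388 = 134.
Row 2 must total 522; the given cells sum to 409, so (2,3) = 113.
The remaining cell in row 3 is (3,2) = 522 − 374 = 148.
Column 2 must total 522; the given cells sum to 437, so (1,2) = 85.
From column 3, 522 − (113 + 141 + 176) gives (1,3) = 92.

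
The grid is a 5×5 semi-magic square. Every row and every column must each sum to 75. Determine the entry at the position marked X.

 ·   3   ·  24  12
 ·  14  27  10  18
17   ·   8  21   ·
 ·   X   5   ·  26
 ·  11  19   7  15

Using row 2: 14 + 27 + 10 + 18 + ? → (2,1) = 75 − 69 = 6.
Row 5 needs 75; the known cells sum to 52, so (5,1) = 23.
Using column 3: 27 + 8 + 5 + 19 + ? → (1,3) = 75 − 59 = 16.
From column 4, 75 − (24 + 10 + 21 + 7) gives (4,4) = 13.
From column 5, 75 − (12 + 18 + 26 + 15) gives (3,5) = 4.
Using row 1: 3 + 16 + 24 + 12 + ? → (1,1) = 75 − 55 = 20.
Row 3 must total 75; the given cells sum to 50, so (3,2) = 25.
Column 1: 20 + 6 + 17 + 23 + ? = 75, so (4,1) = 9.
Column 2: 3 + 14 + 25 + 11 + ? = 75, so (4,2) = 22.

22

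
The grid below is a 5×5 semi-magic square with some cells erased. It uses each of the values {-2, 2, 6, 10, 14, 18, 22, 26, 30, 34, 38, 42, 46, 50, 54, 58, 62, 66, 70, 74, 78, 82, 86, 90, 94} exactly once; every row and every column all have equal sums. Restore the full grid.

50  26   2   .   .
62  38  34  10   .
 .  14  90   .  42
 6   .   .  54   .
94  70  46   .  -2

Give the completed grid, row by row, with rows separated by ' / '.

50 26 2 78 74 / 62 38 34 10 86 / 18 14 90 66 42 / 6 82 58 54 30 / 94 70 46 22 -2

The 25 entries sum to 1150, so each line sums to 1150/5 = 230.
Row 2: 62 + 38 + 34 + 10 + ? = 230, so (2,5) = 86.
The remaining cell in row 5 is (5,4) = 230 − 208 = 22.
Using column 1: 50 + 62 + 6 + 94 + ? → (3,1) = 230 − 212 = 18.
Column 2 needs 230; the known cells sum to 148, so (4,2) = 82.
Column 3 must total 230; the given cells sum to 172, so (4,3) = 58.
Row 3 must total 230; the given cells sum to 164, so (3,4) = 66.
The remaining cell in row 4 is (4,5) = 230 − 200 = 30.
The remaining cell in column 4 is (1,4) = 230 − 152 = 78.
Using column 5: 86 + 42 + 30 + (-2) + ? → (1,5) = 230 − 156 = 74.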